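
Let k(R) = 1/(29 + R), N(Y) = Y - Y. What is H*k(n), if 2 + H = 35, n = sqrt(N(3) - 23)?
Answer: 319/288 - 11*I*sqrt(23)/288 ≈ 1.1076 - 0.18317*I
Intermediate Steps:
N(Y) = 0
n = I*sqrt(23) (n = sqrt(0 - 23) = sqrt(-23) = I*sqrt(23) ≈ 4.7958*I)
H = 33 (H = -2 + 35 = 33)
H*k(n) = 33/(29 + I*sqrt(23))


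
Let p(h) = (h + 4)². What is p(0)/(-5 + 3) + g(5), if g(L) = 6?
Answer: -2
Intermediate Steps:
p(h) = (4 + h)²
p(0)/(-5 + 3) + g(5) = (4 + 0)²/(-5 + 3) + 6 = 4²/(-2) + 6 = -½*16 + 6 = -8 + 6 = -2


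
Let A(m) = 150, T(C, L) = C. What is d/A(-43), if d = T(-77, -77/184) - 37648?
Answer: -503/2 ≈ -251.50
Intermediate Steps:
d = -37725 (d = -77 - 37648 = -37725)
d/A(-43) = -37725/150 = -37725*1/150 = -503/2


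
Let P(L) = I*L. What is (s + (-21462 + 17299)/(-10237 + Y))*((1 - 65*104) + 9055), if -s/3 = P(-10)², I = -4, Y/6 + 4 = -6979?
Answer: -574559849752/52135 ≈ -1.1021e+7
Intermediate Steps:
Y = -41898 (Y = -24 + 6*(-6979) = -24 - 41874 = -41898)
P(L) = -4*L
s = -4800 (s = -3*(-4*(-10))² = -3*40² = -3*1600 = -4800)
(s + (-21462 + 17299)/(-10237 + Y))*((1 - 65*104) + 9055) = (-4800 + (-21462 + 17299)/(-10237 - 41898))*((1 - 65*104) + 9055) = (-4800 - 4163/(-52135))*((1 - 6760) + 9055) = (-4800 - 4163*(-1/52135))*(-6759 + 9055) = (-4800 + 4163/52135)*2296 = -250243837/52135*2296 = -574559849752/52135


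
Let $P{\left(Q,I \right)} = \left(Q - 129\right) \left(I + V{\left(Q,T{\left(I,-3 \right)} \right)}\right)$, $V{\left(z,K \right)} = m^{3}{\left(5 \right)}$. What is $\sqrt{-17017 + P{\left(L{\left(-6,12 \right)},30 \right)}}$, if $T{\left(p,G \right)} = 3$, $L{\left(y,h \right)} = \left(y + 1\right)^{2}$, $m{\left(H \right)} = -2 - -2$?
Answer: $i \sqrt{20137} \approx 141.9 i$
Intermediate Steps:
$m{\left(H \right)} = 0$ ($m{\left(H \right)} = -2 + 2 = 0$)
$L{\left(y,h \right)} = \left(1 + y\right)^{2}$
$V{\left(z,K \right)} = 0$ ($V{\left(z,K \right)} = 0^{3} = 0$)
$P{\left(Q,I \right)} = I \left(-129 + Q\right)$ ($P{\left(Q,I \right)} = \left(Q - 129\right) \left(I + 0\right) = \left(-129 + Q\right) I = I \left(-129 + Q\right)$)
$\sqrt{-17017 + P{\left(L{\left(-6,12 \right)},30 \right)}} = \sqrt{-17017 + 30 \left(-129 + \left(1 - 6\right)^{2}\right)} = \sqrt{-17017 + 30 \left(-129 + \left(-5\right)^{2}\right)} = \sqrt{-17017 + 30 \left(-129 + 25\right)} = \sqrt{-17017 + 30 \left(-104\right)} = \sqrt{-17017 - 3120} = \sqrt{-20137} = i \sqrt{20137}$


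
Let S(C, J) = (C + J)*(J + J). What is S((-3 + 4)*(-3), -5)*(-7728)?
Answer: -618240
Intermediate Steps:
S(C, J) = 2*J*(C + J) (S(C, J) = (C + J)*(2*J) = 2*J*(C + J))
S((-3 + 4)*(-3), -5)*(-7728) = (2*(-5)*((-3 + 4)*(-3) - 5))*(-7728) = (2*(-5)*(1*(-3) - 5))*(-7728) = (2*(-5)*(-3 - 5))*(-7728) = (2*(-5)*(-8))*(-7728) = 80*(-7728) = -618240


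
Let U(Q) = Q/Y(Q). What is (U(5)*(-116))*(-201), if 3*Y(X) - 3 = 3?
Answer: 58290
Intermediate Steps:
Y(X) = 2 (Y(X) = 1 + (⅓)*3 = 1 + 1 = 2)
U(Q) = Q/2
(U(5)*(-116))*(-201) = (((½)*5)*(-116))*(-201) = ((5/2)*(-116))*(-201) = -290*(-201) = 58290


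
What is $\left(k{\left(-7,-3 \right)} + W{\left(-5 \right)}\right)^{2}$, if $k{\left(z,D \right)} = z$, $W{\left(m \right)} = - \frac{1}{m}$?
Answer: $\frac{1156}{25} \approx 46.24$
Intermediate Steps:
$\left(k{\left(-7,-3 \right)} + W{\left(-5 \right)}\right)^{2} = \left(-7 - \frac{1}{-5}\right)^{2} = \left(-7 - - \frac{1}{5}\right)^{2} = \left(-7 + \frac{1}{5}\right)^{2} = \left(- \frac{34}{5}\right)^{2} = \frac{1156}{25}$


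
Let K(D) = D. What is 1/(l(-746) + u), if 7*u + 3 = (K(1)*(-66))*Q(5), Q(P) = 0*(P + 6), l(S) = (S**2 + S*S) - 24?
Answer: 7/7791053 ≈ 8.9847e-7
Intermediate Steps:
l(S) = -24 + 2*S**2 (l(S) = (S**2 + S**2) - 24 = 2*S**2 - 24 = -24 + 2*S**2)
Q(P) = 0 (Q(P) = 0*(6 + P) = 0)
u = -3/7 (u = -3/7 + ((1*(-66))*0)/7 = -3/7 + (-66*0)/7 = -3/7 + (1/7)*0 = -3/7 + 0 = -3/7 ≈ -0.42857)
1/(l(-746) + u) = 1/((-24 + 2*(-746)**2) - 3/7) = 1/((-24 + 2*556516) - 3/7) = 1/((-24 + 1113032) - 3/7) = 1/(1113008 - 3/7) = 1/(7791053/7) = 7/7791053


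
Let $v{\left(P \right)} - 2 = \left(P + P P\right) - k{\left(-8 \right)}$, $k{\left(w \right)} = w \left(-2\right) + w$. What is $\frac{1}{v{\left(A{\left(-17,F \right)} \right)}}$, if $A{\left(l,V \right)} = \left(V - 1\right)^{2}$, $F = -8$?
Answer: $\frac{1}{6636} \approx 0.00015069$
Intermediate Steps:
$A{\left(l,V \right)} = \left(-1 + V\right)^{2}$
$k{\left(w \right)} = - w$ ($k{\left(w \right)} = - 2 w + w = - w$)
$v{\left(P \right)} = -6 + P + P^{2}$ ($v{\left(P \right)} = 2 - \left(8 - P - P P\right) = 2 - \left(8 - P - P^{2}\right) = 2 + \left(-8 + P + P^{2}\right) = -6 + P + P^{2}$)
$\frac{1}{v{\left(A{\left(-17,F \right)} \right)}} = \frac{1}{-6 + \left(-1 - 8\right)^{2} + \left(\left(-1 - 8\right)^{2}\right)^{2}} = \frac{1}{-6 + \left(-9\right)^{2} + \left(\left(-9\right)^{2}\right)^{2}} = \frac{1}{-6 + 81 + 81^{2}} = \frac{1}{-6 + 81 + 6561} = \frac{1}{6636}$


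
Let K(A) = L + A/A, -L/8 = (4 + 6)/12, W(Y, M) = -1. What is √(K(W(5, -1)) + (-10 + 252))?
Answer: √2127/3 ≈ 15.373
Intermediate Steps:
L = -20/3 (L = -8*(4 + 6)/12 = -80/12 = -8*⅚ = -20/3 ≈ -6.6667)
K(A) = -17/3 (K(A) = -20/3 + A/A = -20/3 + 1 = -17/3)
√(K(W(5, -1)) + (-10 + 252)) = √(-17/3 + (-10 + 252)) = √(-17/3 + 242) = √(709/3) = √2127/3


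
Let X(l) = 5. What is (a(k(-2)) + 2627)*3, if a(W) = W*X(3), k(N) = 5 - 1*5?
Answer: 7881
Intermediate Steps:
k(N) = 0 (k(N) = 5 - 5 = 0)
a(W) = 5*W (a(W) = W*5 = 5*W)
(a(k(-2)) + 2627)*3 = (5*0 + 2627)*3 = (0 + 2627)*3 = 2627*3 = 7881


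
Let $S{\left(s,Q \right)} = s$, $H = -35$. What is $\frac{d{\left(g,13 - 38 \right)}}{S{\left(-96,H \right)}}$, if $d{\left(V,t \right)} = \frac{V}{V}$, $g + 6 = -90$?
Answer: $- \frac{1}{96} \approx -0.010417$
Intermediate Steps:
$g = -96$ ($g = -6 - 90 = -96$)
$d{\left(V,t \right)} = 1$
$\frac{d{\left(g,13 - 38 \right)}}{S{\left(-96,H \right)}} = 1 \frac{1}{-96} = 1 \left(- \frac{1}{96}\right) = - \frac{1}{96}$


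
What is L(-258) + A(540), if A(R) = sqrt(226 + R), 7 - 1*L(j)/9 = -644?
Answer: 5859 + sqrt(766) ≈ 5886.7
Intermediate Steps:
L(j) = 5859 (L(j) = 63 - 9*(-644) = 63 + 5796 = 5859)
L(-258) + A(540) = 5859 + sqrt(226 + 540) = 5859 + sqrt(766)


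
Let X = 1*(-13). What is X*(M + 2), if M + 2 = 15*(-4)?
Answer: 780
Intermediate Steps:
X = -13
M = -62 (M = -2 + 15*(-4) = -2 - 60 = -62)
X*(M + 2) = -13*(-62 + 2) = -13*(-60) = 780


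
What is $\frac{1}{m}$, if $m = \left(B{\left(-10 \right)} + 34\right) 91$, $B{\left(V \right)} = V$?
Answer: $\frac{1}{2184} \approx 0.00045788$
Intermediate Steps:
$m = 2184$ ($m = \left(-10 + 34\right) 91 = 24 \cdot 91 = 2184$)
$\frac{1}{m} = \frac{1}{2184}$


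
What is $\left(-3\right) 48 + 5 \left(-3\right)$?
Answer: $-159$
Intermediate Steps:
$\left(-3\right) 48 + 5 \left(-3\right) = -144 - 15 = -159$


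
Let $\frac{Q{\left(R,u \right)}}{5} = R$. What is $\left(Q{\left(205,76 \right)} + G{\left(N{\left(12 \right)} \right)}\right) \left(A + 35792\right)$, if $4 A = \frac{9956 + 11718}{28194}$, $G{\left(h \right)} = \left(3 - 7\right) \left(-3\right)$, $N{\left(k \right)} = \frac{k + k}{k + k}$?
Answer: $\frac{2092925387921}{56388} \approx 3.7116 \cdot 10^{7}$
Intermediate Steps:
$Q{\left(R,u \right)} = 5 R$
$N{\left(k \right)} = 1$ ($N{\left(k \right)} = \frac{2 k}{2 k} = 2 k \frac{1}{2 k} = 1$)
$G{\left(h \right)} = 12$ ($G{\left(h \right)} = \left(-4\right) \left(-3\right) = 12$)
$A = \frac{10837}{56388}$ ($A = \frac{\left(9956 + 11718\right) \frac{1}{28194}}{4} = \frac{21674 \cdot \frac{1}{28194}}{4} = \frac{1}{4} \cdot \frac{10837}{14097} = \frac{10837}{56388} \approx 0.19219$)
$\left(Q{\left(205,76 \right)} + G{\left(N{\left(12 \right)} \right)}\right) \left(A + 35792\right) = \left(5 \cdot 205 + 12\right) \left(\frac{10837}{56388} + 35792\right) = \left(1025 + 12\right) \frac{2018250133}{56388} = 1037 \cdot \frac{2018250133}{56388} = \frac{2092925387921}{56388}$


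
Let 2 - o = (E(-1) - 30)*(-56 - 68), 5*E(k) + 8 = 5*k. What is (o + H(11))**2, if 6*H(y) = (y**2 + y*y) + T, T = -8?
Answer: 400280049/25 ≈ 1.6011e+7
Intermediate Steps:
H(y) = -4/3 + y**2/3 (H(y) = ((y**2 + y*y) - 8)/6 = ((y**2 + y**2) - 8)/6 = (2*y**2 - 8)/6 = (-8 + 2*y**2)/6 = -4/3 + y**2/3)
E(k) = -8/5 + k (E(k) = -8/5 + (5*k)/5 = -8/5 + k)
o = -20202/5 (o = 2 - ((-8/5 - 1) - 30)*(-56 - 68) = 2 - (-13/5 - 30)*(-124) = 2 - (-163)*(-124)/5 = 2 - 1*20212/5 = 2 - 20212/5 = -20202/5 ≈ -4040.4)
(o + H(11))**2 = (-20202/5 + (-4/3 + (1/3)*11**2))**2 = (-20202/5 + (-4/3 + (1/3)*121))**2 = (-20202/5 + (-4/3 + 121/3))**2 = (-20202/5 + 39)**2 = (-20007/5)**2 = 400280049/25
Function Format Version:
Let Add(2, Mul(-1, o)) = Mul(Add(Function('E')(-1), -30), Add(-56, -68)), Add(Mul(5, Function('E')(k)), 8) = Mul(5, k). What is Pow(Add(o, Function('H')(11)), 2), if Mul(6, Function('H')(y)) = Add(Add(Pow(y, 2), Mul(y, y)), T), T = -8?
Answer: Rational(400280049, 25) ≈ 1.6011e+7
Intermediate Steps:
Function('H')(y) = Add(Rational(-4, 3), Mul(Rational(1, 3), Pow(y, 2))) (Function('H')(y) = Mul(Rational(1, 6), Add(Add(Pow(y, 2), Mul(y, y)), -8)) = Mul(Rational(1, 6), Add(Add(Pow(y, 2), Pow(y, 2)), -8)) = Mul(Rational(1, 6), Add(Mul(2, Pow(y, 2)), -8)) = Mul(Rational(1, 6), Add(-8, Mul(2, Pow(y, 2)))) = Add(Rational(-4, 3), Mul(Rational(1, 3), Pow(y, 2))))
Function('E')(k) = Add(Rational(-8, 5), k) (Function('E')(k) = Add(Rational(-8, 5), Mul(Rational(1, 5), Mul(5, k))) = Add(Rational(-8, 5), k))
o = Rational(-20202, 5) (o = Add(2, Mul(-1, Mul(Add(Add(Rational(-8, 5), -1), -30), Add(-56, -68)))) = Add(2, Mul(-1, Mul(Add(Rational(-13, 5), -30), -124))) = Add(2, Mul(-1, Mul(Rational(-163, 5), -124))) = Add(2, Mul(-1, Rational(20212, 5))) = Add(2, Rational(-20212, 5)) = Rational(-20202, 5) ≈ -4040.4)
Pow(Add(o, Function('H')(11)), 2) = Pow(Add(Rational(-20202, 5), Add(Rational(-4, 3), Mul(Rational(1, 3), Pow(11, 2)))), 2) = Pow(Add(Rational(-20202, 5), Add(Rational(-4, 3), Mul(Rational(1, 3), 121))), 2) = Pow(Add(Rational(-20202, 5), Add(Rational(-4, 3), Rational(121, 3))), 2) = Pow(Add(Rational(-20202, 5), 39), 2) = Pow(Rational(-20007, 5), 2) = Rational(400280049, 25)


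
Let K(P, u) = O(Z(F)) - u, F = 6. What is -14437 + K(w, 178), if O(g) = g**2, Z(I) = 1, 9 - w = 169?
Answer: -14614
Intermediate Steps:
w = -160 (w = 9 - 1*169 = 9 - 169 = -160)
K(P, u) = 1 - u (K(P, u) = 1**2 - u = 1 - u)
-14437 + K(w, 178) = -14437 + (1 - 1*178) = -14437 + (1 - 178) = -14437 - 177 = -14614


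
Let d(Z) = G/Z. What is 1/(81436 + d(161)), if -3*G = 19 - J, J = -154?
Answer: 483/39333415 ≈ 1.2280e-5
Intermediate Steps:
G = -173/3 (G = -(19 - 1*(-154))/3 = -(19 + 154)/3 = -1/3*173 = -173/3 ≈ -57.667)
d(Z) = -173/(3*Z)
1/(81436 + d(161)) = 1/(81436 - 173/3/161) = 1/(81436 - 173/3*1/161) = 1/(81436 - 173/483) = 1/(39333415/483) = 483/39333415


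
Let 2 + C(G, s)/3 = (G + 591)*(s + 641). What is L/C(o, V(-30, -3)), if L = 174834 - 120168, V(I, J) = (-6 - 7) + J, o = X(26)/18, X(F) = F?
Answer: 81999/1666241 ≈ 0.049212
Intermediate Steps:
o = 13/9 (o = 26/18 = 26*(1/18) = 13/9 ≈ 1.4444)
V(I, J) = -13 + J
C(G, s) = -6 + 3*(591 + G)*(641 + s) (C(G, s) = -6 + 3*((G + 591)*(s + 641)) = -6 + 3*((591 + G)*(641 + s)) = -6 + 3*(591 + G)*(641 + s))
L = 54666
L/C(o, V(-30, -3)) = 54666/(1136487 + 1773*(-13 - 3) + 1923*(13/9) + 3*(13/9)*(-13 - 3)) = 54666/(1136487 + 1773*(-16) + 8333/3 + 3*(13/9)*(-16)) = 54666/(1136487 - 28368 + 8333/3 - 208/3) = 54666/(3332482/3) = 54666*(3/3332482) = 81999/1666241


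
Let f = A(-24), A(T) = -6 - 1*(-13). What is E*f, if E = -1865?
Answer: -13055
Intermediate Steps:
A(T) = 7 (A(T) = -6 + 13 = 7)
f = 7
E*f = -1865*7 = -13055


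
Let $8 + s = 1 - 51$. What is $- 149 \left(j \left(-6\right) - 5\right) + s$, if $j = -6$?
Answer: $-4677$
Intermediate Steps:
$s = -58$ ($s = -8 + \left(1 - 51\right) = -8 - 50 = -58$)
$- 149 \left(j \left(-6\right) - 5\right) + s = - 149 \left(\left(-6\right) \left(-6\right) - 5\right) - 58 = - 149 \left(36 - 5\right) - 58 = \left(-149\right) 31 - 58 = -4619 - 58 = -4677$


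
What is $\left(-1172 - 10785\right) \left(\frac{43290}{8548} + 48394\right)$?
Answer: $- \frac{2473396335157}{4274} \approx -5.7871 \cdot 10^{8}$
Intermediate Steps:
$\left(-1172 - 10785\right) \left(\frac{43290}{8548} + 48394\right) = - 11957 \left(43290 \cdot \frac{1}{8548} + 48394\right) = - 11957 \left(\frac{21645}{4274} + 48394\right) = \left(-11957\right) \frac{206857601}{4274} = - \frac{2473396335157}{4274}$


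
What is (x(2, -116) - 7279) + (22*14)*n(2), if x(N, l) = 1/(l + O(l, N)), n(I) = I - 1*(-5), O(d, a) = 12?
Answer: -532793/104 ≈ -5123.0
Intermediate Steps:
n(I) = 5 + I (n(I) = I + 5 = 5 + I)
x(N, l) = 1/(12 + l) (x(N, l) = 1/(l + 12) = 1/(12 + l))
(x(2, -116) - 7279) + (22*14)*n(2) = (1/(12 - 116) - 7279) + (22*14)*(5 + 2) = (1/(-104) - 7279) + 308*7 = (-1/104 - 7279) + 2156 = -757017/104 + 2156 = -532793/104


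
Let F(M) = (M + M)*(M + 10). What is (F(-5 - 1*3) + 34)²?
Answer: 4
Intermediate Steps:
F(M) = 2*M*(10 + M) (F(M) = (2*M)*(10 + M) = 2*M*(10 + M))
(F(-5 - 1*3) + 34)² = (2*(-5 - 1*3)*(10 + (-5 - 1*3)) + 34)² = (2*(-5 - 3)*(10 + (-5 - 3)) + 34)² = (2*(-8)*(10 - 8) + 34)² = (2*(-8)*2 + 34)² = (-32 + 34)² = 2² = 4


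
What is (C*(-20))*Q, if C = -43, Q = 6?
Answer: 5160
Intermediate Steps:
(C*(-20))*Q = -43*(-20)*6 = 860*6 = 5160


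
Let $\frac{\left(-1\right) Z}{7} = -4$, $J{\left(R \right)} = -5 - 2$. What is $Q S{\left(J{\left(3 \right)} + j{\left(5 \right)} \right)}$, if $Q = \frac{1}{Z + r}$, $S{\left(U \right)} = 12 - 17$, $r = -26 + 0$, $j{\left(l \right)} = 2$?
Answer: $- \frac{5}{2} \approx -2.5$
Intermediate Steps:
$J{\left(R \right)} = -7$
$Z = 28$ ($Z = \left(-7\right) \left(-4\right) = 28$)
$r = -26$
$S{\left(U \right)} = -5$
$Q = \frac{1}{2}$ ($Q = \frac{1}{28 - 26} = \frac{1}{2} \approx 0.5$)
$Q S{\left(J{\left(3 \right)} + j{\left(5 \right)} \right)} = \frac{1}{2} \left(-5\right) = - \frac{5}{2}$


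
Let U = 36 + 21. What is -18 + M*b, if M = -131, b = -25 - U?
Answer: 10724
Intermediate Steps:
U = 57
b = -82 (b = -25 - 1*57 = -25 - 57 = -82)
-18 + M*b = -18 - 131*(-82) = -18 + 10742 = 10724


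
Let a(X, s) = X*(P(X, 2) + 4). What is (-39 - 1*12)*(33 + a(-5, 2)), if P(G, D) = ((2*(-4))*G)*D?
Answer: 19737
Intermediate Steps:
P(G, D) = -8*D*G (P(G, D) = (-8*G)*D = -8*D*G)
a(X, s) = X*(4 - 16*X) (a(X, s) = X*(-8*2*X + 4) = X*(-16*X + 4) = X*(4 - 16*X))
(-39 - 1*12)*(33 + a(-5, 2)) = (-39 - 1*12)*(33 + 4*(-5)*(1 - 4*(-5))) = (-39 - 12)*(33 + 4*(-5)*(1 + 20)) = -51*(33 + 4*(-5)*21) = -51*(33 - 420) = -51*(-387) = 19737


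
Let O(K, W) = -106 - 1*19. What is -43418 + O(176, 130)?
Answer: -43543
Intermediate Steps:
O(K, W) = -125 (O(K, W) = -106 - 19 = -125)
-43418 + O(176, 130) = -43418 - 125 = -43543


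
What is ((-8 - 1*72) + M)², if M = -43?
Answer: 15129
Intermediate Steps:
((-8 - 1*72) + M)² = ((-8 - 1*72) - 43)² = ((-8 - 72) - 43)² = (-80 - 43)² = (-123)² = 15129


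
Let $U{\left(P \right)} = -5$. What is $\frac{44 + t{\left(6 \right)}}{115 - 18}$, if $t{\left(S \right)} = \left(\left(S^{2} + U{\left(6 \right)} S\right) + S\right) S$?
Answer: $\frac{116}{97} \approx 1.1959$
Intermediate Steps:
$t{\left(S \right)} = S \left(S^{2} - 4 S\right)$ ($t{\left(S \right)} = \left(\left(S^{2} - 5 S\right) + S\right) S = \left(S^{2} - 4 S\right) S = S \left(S^{2} - 4 S\right)$)
$\frac{44 + t{\left(6 \right)}}{115 - 18} = \frac{44 + 6^{2} \left(-4 + 6\right)}{115 - 18} = \frac{44 + 36 \cdot 2}{97} = \frac{44 + 72}{97} = \frac{1}{97} \cdot 116 = \frac{116}{97}$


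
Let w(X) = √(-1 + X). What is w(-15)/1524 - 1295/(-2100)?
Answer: 37/60 + I/381 ≈ 0.61667 + 0.0026247*I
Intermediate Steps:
w(-15)/1524 - 1295/(-2100) = √(-1 - 15)/1524 - 1295/(-2100) = √(-16)*(1/1524) - 1295*(-1/2100) = (4*I)*(1/1524) + 37/60 = I/381 + 37/60 = 37/60 + I/381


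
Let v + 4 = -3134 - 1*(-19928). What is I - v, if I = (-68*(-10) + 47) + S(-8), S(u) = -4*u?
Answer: -16031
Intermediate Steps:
v = 16790 (v = -4 + (-3134 - 1*(-19928)) = -4 + (-3134 + 19928) = -4 + 16794 = 16790)
I = 759 (I = (-68*(-10) + 47) - 4*(-8) = (680 + 47) + 32 = 727 + 32 = 759)
I - v = 759 - 1*16790 = 759 - 16790 = -16031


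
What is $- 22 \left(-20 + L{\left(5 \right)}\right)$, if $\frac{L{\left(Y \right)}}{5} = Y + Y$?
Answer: $-660$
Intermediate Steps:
$L{\left(Y \right)} = 10 Y$ ($L{\left(Y \right)} = 5 \left(Y + Y\right) = 5 \cdot 2 Y = 10 Y$)
$- 22 \left(-20 + L{\left(5 \right)}\right) = - 22 \left(-20 + 10 \cdot 5\right) = - 22 \left(-20 + 50\right) = \left(-22\right) 30 = -660$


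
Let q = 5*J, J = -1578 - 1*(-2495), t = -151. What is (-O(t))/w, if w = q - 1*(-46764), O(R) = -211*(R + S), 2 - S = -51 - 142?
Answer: 9284/51349 ≈ 0.18080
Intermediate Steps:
J = 917 (J = -1578 + 2495 = 917)
S = 195 (S = 2 - (-51 - 142) = 2 - 1*(-193) = 2 + 193 = 195)
q = 4585 (q = 5*917 = 4585)
O(R) = -41145 - 211*R (O(R) = -211*(R + 195) = -211*(195 + R) = -41145 - 211*R)
w = 51349 (w = 4585 - 1*(-46764) = 4585 + 46764 = 51349)
(-O(t))/w = -(-41145 - 211*(-151))/51349 = -(-41145 + 31861)*(1/51349) = -1*(-9284)*(1/51349) = 9284*(1/51349) = 9284/51349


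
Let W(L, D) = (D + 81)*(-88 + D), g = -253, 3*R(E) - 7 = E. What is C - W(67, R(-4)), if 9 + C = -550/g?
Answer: 163925/23 ≈ 7127.2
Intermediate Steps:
R(E) = 7/3 + E/3
W(L, D) = (-88 + D)*(81 + D) (W(L, D) = (81 + D)*(-88 + D) = (-88 + D)*(81 + D))
C = -157/23 (C = -9 - 550/(-253) = -9 - 550*(-1/253) = -9 + 50/23 = -157/23 ≈ -6.8261)
C - W(67, R(-4)) = -157/23 - (-7128 + (7/3 + (⅓)*(-4))² - 7*(7/3 + (⅓)*(-4))) = -157/23 - (-7128 + (7/3 - 4/3)² - 7*(7/3 - 4/3)) = -157/23 - (-7128 + 1² - 7*1) = -157/23 - (-7128 + 1 - 7) = -157/23 - 1*(-7134) = -157/23 + 7134 = 163925/23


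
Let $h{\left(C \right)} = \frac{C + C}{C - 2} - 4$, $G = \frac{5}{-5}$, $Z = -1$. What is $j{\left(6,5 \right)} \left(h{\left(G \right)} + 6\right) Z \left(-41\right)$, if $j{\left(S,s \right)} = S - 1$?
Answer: $\frac{1640}{3} \approx 546.67$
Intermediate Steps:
$G = -1$ ($G = 5 \left(- \frac{1}{5}\right) = -1$)
$j{\left(S,s \right)} = -1 + S$
$h{\left(C \right)} = -4 + \frac{2 C}{-2 + C}$ ($h{\left(C \right)} = \frac{2 C}{-2 + C} - 4 = -4 + \frac{2 C}{-2 + C}$)
$j{\left(6,5 \right)} \left(h{\left(G \right)} + 6\right) Z \left(-41\right) = \left(-1 + 6\right) \left(\frac{2 \left(4 - -1\right)}{-2 - 1} + 6\right) \left(-1\right) \left(-41\right) = 5 \left(\frac{2 \left(4 + 1\right)}{-3} + 6\right) \left(-1\right) \left(-41\right) = 5 \left(2 \left(- \frac{1}{3}\right) 5 + 6\right) \left(-1\right) \left(-41\right) = 5 \left(- \frac{10}{3} + 6\right) \left(-1\right) \left(-41\right) = 5 \cdot \frac{8}{3} \left(-1\right) \left(-41\right) = 5 \left(- \frac{8}{3}\right) \left(-41\right) = \left(- \frac{40}{3}\right) \left(-41\right) = \frac{1640}{3}$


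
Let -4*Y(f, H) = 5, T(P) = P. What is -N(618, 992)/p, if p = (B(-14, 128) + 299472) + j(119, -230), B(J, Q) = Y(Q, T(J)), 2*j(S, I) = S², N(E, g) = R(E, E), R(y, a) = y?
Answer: -824/408735 ≈ -0.0020160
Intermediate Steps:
N(E, g) = E
j(S, I) = S²/2
Y(f, H) = -5/4 (Y(f, H) = -¼*5 = -5/4)
B(J, Q) = -5/4
p = 1226205/4 (p = (-5/4 + 299472) + (½)*119² = 1197883/4 + (½)*14161 = 1197883/4 + 14161/2 = 1226205/4 ≈ 3.0655e+5)
-N(618, 992)/p = -618/1226205/4 = -618*4/1226205 = -1*824/408735 = -824/408735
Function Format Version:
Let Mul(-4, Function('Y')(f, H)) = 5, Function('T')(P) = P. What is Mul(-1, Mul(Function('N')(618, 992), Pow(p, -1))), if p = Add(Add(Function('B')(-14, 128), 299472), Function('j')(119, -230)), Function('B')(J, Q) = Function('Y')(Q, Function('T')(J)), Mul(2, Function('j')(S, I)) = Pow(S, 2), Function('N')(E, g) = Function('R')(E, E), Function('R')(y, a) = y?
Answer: Rational(-824, 408735) ≈ -0.0020160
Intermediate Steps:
Function('N')(E, g) = E
Function('j')(S, I) = Mul(Rational(1, 2), Pow(S, 2))
Function('Y')(f, H) = Rational(-5, 4) (Function('Y')(f, H) = Mul(Rational(-1, 4), 5) = Rational(-5, 4))
Function('B')(J, Q) = Rational(-5, 4)
p = Rational(1226205, 4) (p = Add(Add(Rational(-5, 4), 299472), Mul(Rational(1, 2), Pow(119, 2))) = Add(Rational(1197883, 4), Mul(Rational(1, 2), 14161)) = Add(Rational(1197883, 4), Rational(14161, 2)) = Rational(1226205, 4) ≈ 3.0655e+5)
Mul(-1, Mul(Function('N')(618, 992), Pow(p, -1))) = Mul(-1, Mul(618, Pow(Rational(1226205, 4), -1))) = Mul(-1, Mul(618, Rational(4, 1226205))) = Mul(-1, Rational(824, 408735)) = Rational(-824, 408735)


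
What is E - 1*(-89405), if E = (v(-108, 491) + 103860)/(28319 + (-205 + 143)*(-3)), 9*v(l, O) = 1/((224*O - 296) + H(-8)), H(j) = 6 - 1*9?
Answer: 2515882188903526/28139138325 ≈ 89409.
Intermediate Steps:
H(j) = -3 (H(j) = 6 - 9 = -3)
v(l, O) = 1/(9*(-299 + 224*O)) (v(l, O) = 1/(9*((224*O - 296) - 3)) = 1/(9*((-296 + 224*O) - 3)) = 1/(9*(-299 + 224*O)))
E = 102526956901/28139138325 (E = (1/(9*(-299 + 224*491)) + 103860)/(28319 + (-205 + 143)*(-3)) = (1/(9*(-299 + 109984)) + 103860)/(28319 - 62*(-3)) = ((1/9)/109685 + 103860)/(28319 + 186) = ((1/9)*(1/109685) + 103860)/28505 = (1/987165 + 103860)*(1/28505) = (102526956901/987165)*(1/28505) = 102526956901/28139138325 ≈ 3.6436)
E - 1*(-89405) = 102526956901/28139138325 - 1*(-89405) = 102526956901/28139138325 + 89405 = 2515882188903526/28139138325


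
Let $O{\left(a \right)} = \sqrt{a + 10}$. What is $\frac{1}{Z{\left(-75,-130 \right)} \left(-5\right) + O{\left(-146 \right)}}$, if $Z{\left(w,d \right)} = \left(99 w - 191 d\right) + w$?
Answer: $- \frac{43325}{3754111318} - \frac{i \sqrt{34}}{3754111318} \approx -1.1541 \cdot 10^{-5} - 1.5532 \cdot 10^{-9} i$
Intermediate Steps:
$Z{\left(w,d \right)} = - 191 d + 100 w$ ($Z{\left(w,d \right)} = \left(- 191 d + 99 w\right) + w = - 191 d + 100 w$)
$O{\left(a \right)} = \sqrt{10 + a}$
$\frac{1}{Z{\left(-75,-130 \right)} \left(-5\right) + O{\left(-146 \right)}} = \frac{1}{\left(\left(-191\right) \left(-130\right) + 100 \left(-75\right)\right) \left(-5\right) + \sqrt{10 - 146}} = \frac{1}{\left(24830 - 7500\right) \left(-5\right) + \sqrt{-136}} = \frac{1}{17330 \left(-5\right) + 2 i \sqrt{34}} = \frac{1}{-86650 + 2 i \sqrt{34}}$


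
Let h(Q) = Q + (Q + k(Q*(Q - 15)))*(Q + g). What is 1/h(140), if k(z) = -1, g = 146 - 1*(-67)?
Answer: 1/49207 ≈ 2.0322e-5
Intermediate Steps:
g = 213 (g = 146 + 67 = 213)
h(Q) = Q + (-1 + Q)*(213 + Q) (h(Q) = Q + (Q - 1)*(Q + 213) = Q + (-1 + Q)*(213 + Q))
1/h(140) = 1/(-213 + 140² + 213*140) = 1/(-213 + 19600 + 29820) = 1/49207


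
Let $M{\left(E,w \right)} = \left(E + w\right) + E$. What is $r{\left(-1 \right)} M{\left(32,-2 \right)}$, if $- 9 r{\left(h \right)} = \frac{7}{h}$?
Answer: $\frac{434}{9} \approx 48.222$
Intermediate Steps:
$r{\left(h \right)} = - \frac{7}{9 h}$ ($r{\left(h \right)} = - \frac{7 \frac{1}{h}}{9} = - \frac{7}{9 h}$)
$M{\left(E,w \right)} = w + 2 E$
$r{\left(-1 \right)} M{\left(32,-2 \right)} = - \frac{7}{9 \left(-1\right)} \left(-2 + 2 \cdot 32\right) = \left(- \frac{7}{9}\right) \left(-1\right) \left(-2 + 64\right) = \frac{7}{9} \cdot 62 = \frac{434}{9}$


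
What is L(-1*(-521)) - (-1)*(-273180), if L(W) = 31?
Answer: -273149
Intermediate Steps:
L(-1*(-521)) - (-1)*(-273180) = 31 - (-1)*(-273180) = 31 - 1*273180 = 31 - 273180 = -273149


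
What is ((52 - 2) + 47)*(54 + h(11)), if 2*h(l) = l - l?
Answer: 5238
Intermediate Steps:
h(l) = 0 (h(l) = (l - l)/2 = (1/2)*0 = 0)
((52 - 2) + 47)*(54 + h(11)) = ((52 - 2) + 47)*(54 + 0) = (50 + 47)*54 = 97*54 = 5238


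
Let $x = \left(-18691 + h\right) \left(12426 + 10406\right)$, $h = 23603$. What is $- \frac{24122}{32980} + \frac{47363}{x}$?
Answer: $- \frac{675934794977}{924683214080} \approx -0.73099$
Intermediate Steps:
$x = 112150784$ ($x = \left(-18691 + 23603\right) \left(12426 + 10406\right) = 4912 \cdot 22832 = 112150784$)
$- \frac{24122}{32980} + \frac{47363}{x} = - \frac{24122}{32980} + \frac{47363}{112150784} = \left(-24122\right) \frac{1}{32980} + 47363 \cdot \frac{1}{112150784} = - \frac{12061}{16490} + \frac{47363}{112150784} = - \frac{675934794977}{924683214080}$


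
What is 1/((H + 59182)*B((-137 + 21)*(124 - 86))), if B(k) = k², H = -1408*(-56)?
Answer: 1/2681986945920 ≈ 3.7286e-13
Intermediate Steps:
H = 78848
1/((H + 59182)*B((-137 + 21)*(124 - 86))) = 1/((78848 + 59182)*(((-137 + 21)*(124 - 86))²)) = 1/(138030*((-116*38)²)) = 1/(138030*((-4408)²)) = (1/138030)/19430464 = (1/138030)*(1/19430464) = 1/2681986945920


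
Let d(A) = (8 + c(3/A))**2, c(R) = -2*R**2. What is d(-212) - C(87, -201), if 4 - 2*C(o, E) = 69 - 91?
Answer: 25751294097/504990784 ≈ 50.994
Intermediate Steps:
C(o, E) = 13 (C(o, E) = 2 - (69 - 91)/2 = 2 - 1/2*(-22) = 2 + 11 = 13)
d(A) = (8 - 18/A**2)**2 (d(A) = (8 - 2*9/A**2)**2 = (8 - 18/A**2)**2)
d(-212) - C(87, -201) = 4*(9 - 4*(-212)**2)**2/(-212)**4 - 1*13 = 4*(1/2019963136)*(9 - 4*44944)**2 - 13 = 4*(1/2019963136)*(9 - 179776)**2 - 13 = 4*(1/2019963136)*(-179767)**2 - 13 = 4*(1/2019963136)*32316174289 - 13 = 32316174289/504990784 - 13 = 25751294097/504990784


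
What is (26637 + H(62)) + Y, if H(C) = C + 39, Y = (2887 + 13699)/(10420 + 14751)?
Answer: 673038784/25171 ≈ 26739.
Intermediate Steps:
Y = 16586/25171 ≈ 0.65893
H(C) = 39 + C
(26637 + H(62)) + Y = (26637 + (39 + 62)) + 16586/25171 = (26637 + 101) + 16586/25171 = 26738 + 16586/25171 = 673038784/25171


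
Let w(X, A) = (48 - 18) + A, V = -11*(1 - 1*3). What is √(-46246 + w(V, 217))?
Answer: 3*I*√5111 ≈ 214.47*I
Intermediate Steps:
V = 22 (V = -11*(1 - 3) = -11*(-2) = 22)
w(X, A) = 30 + A
√(-46246 + w(V, 217)) = √(-46246 + (30 + 217)) = √(-46246 + 247) = √(-45999) = 3*I*√5111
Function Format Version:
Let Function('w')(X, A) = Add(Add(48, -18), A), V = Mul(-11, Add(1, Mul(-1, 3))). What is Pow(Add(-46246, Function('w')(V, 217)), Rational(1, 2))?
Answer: Mul(3, I, Pow(5111, Rational(1, 2))) ≈ Mul(214.47, I)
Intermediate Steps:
V = 22 (V = Mul(-11, Add(1, -3)) = Mul(-11, -2) = 22)
Function('w')(X, A) = Add(30, A)
Pow(Add(-46246, Function('w')(V, 217)), Rational(1, 2)) = Pow(Add(-46246, Add(30, 217)), Rational(1, 2)) = Pow(Add(-46246, 247), Rational(1, 2)) = Pow(-45999, Rational(1, 2)) = Mul(3, I, Pow(5111, Rational(1, 2)))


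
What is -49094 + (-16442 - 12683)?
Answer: -78219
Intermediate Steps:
-49094 + (-16442 - 12683) = -49094 - 29125 = -78219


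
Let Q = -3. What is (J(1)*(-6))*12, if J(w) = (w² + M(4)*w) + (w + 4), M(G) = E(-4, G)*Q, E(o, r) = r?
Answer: 432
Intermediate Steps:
M(G) = -3*G (M(G) = G*(-3) = -3*G)
J(w) = 4 + w² - 11*w (J(w) = (w² + (-3*4)*w) + (w + 4) = (w² - 12*w) + (4 + w) = 4 + w² - 11*w)
(J(1)*(-6))*12 = ((4 + 1² - 11*1)*(-6))*12 = ((4 + 1 - 11)*(-6))*12 = -6*(-6)*12 = 36*12 = 432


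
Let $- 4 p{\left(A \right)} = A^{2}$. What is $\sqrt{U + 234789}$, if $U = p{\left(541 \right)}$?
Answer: $\frac{5 \sqrt{25859}}{2} \approx 402.02$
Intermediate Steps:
$p{\left(A \right)} = - \frac{A^{2}}{4}$
$U = - \frac{292681}{4}$ ($U = - \frac{541^{2}}{4} = \left(- \frac{1}{4}\right) 292681 = - \frac{292681}{4} \approx -73170.0$)
$\sqrt{U + 234789} = \sqrt{- \frac{292681}{4} + 234789} = \sqrt{\frac{646475}{4}} = \frac{5 \sqrt{25859}}{2}$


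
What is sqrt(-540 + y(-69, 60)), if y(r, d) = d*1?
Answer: 4*I*sqrt(30) ≈ 21.909*I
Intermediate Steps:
y(r, d) = d
sqrt(-540 + y(-69, 60)) = sqrt(-540 + 60) = sqrt(-480) = 4*I*sqrt(30)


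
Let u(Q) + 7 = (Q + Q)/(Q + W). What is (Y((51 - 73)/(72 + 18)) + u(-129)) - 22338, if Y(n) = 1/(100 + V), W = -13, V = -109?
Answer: -14277365/639 ≈ -22343.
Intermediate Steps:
u(Q) = -7 + 2*Q/(-13 + Q) (u(Q) = -7 + (Q + Q)/(Q - 13) = -7 + (2*Q)/(-13 + Q) = -7 + 2*Q/(-13 + Q))
Y(n) = -1/9 (Y(n) = 1/(100 - 109) = 1/(-9) = -1/9)
(Y((51 - 73)/(72 + 18)) + u(-129)) - 22338 = (-1/9 + (91 - 5*(-129))/(-13 - 129)) - 22338 = (-1/9 + (91 + 645)/(-142)) - 22338 = (-1/9 - 1/142*736) - 22338 = (-1/9 - 368/71) - 22338 = -3383/639 - 22338 = -14277365/639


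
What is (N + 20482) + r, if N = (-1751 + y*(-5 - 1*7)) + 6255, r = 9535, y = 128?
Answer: 32985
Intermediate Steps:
N = 2968 (N = (-1751 + 128*(-5 - 1*7)) + 6255 = (-1751 + 128*(-5 - 7)) + 6255 = (-1751 + 128*(-12)) + 6255 = (-1751 - 1536) + 6255 = -3287 + 6255 = 2968)
(N + 20482) + r = (2968 + 20482) + 9535 = 23450 + 9535 = 32985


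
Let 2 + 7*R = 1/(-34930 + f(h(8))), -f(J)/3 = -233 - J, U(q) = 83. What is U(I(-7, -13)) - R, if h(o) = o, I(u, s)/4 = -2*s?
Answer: 19942682/239449 ≈ 83.286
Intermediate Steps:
I(u, s) = -8*s (I(u, s) = 4*(-2*s) = -8*s)
f(J) = 699 + 3*J (f(J) = -3*(-233 - J) = 699 + 3*J)
R = -68415/239449 (R = -2/7 + 1/(7*(-34930 + (699 + 3*8))) = -2/7 + 1/(7*(-34930 + (699 + 24))) = -2/7 + 1/(7*(-34930 + 723)) = -2/7 + (⅐)/(-34207) = -2/7 + (⅐)*(-1/34207) = -2/7 - 1/239449 = -68415/239449 ≈ -0.28572)
U(I(-7, -13)) - R = 83 - 1*(-68415/239449) = 83 + 68415/239449 = 19942682/239449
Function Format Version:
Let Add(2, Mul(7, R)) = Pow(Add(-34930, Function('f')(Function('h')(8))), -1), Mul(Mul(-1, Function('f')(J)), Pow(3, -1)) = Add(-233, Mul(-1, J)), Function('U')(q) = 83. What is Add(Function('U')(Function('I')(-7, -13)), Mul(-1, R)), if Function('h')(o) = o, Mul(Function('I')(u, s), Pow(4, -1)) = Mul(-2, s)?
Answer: Rational(19942682, 239449) ≈ 83.286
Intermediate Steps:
Function('I')(u, s) = Mul(-8, s) (Function('I')(u, s) = Mul(4, Mul(-2, s)) = Mul(-8, s))
Function('f')(J) = Add(699, Mul(3, J)) (Function('f')(J) = Mul(-3, Add(-233, Mul(-1, J))) = Add(699, Mul(3, J)))
R = Rational(-68415, 239449) (R = Add(Rational(-2, 7), Mul(Rational(1, 7), Pow(Add(-34930, Add(699, Mul(3, 8))), -1))) = Add(Rational(-2, 7), Mul(Rational(1, 7), Pow(Add(-34930, Add(699, 24)), -1))) = Add(Rational(-2, 7), Mul(Rational(1, 7), Pow(Add(-34930, 723), -1))) = Add(Rational(-2, 7), Mul(Rational(1, 7), Pow(-34207, -1))) = Add(Rational(-2, 7), Mul(Rational(1, 7), Rational(-1, 34207))) = Add(Rational(-2, 7), Rational(-1, 239449)) = Rational(-68415, 239449) ≈ -0.28572)
Add(Function('U')(Function('I')(-7, -13)), Mul(-1, R)) = Add(83, Mul(-1, Rational(-68415, 239449))) = Add(83, Rational(68415, 239449)) = Rational(19942682, 239449)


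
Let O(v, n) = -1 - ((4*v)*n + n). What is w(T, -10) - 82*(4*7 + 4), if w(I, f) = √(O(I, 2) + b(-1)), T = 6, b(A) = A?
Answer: -2624 + 2*I*√13 ≈ -2624.0 + 7.2111*I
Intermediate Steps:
O(v, n) = -1 - n - 4*n*v (O(v, n) = -1 - (4*n*v + n) = -1 - (n + 4*n*v) = -1 + (-n - 4*n*v) = -1 - n - 4*n*v)
w(I, f) = √(-4 - 8*I) (w(I, f) = √((-1 - 1*2 - 4*2*I) - 1) = √((-1 - 2 - 8*I) - 1) = √((-3 - 8*I) - 1) = √(-4 - 8*I))
w(T, -10) - 82*(4*7 + 4) = 2*√(-1 - 2*6) - 82*(4*7 + 4) = 2*√(-1 - 12) - 82*(28 + 4) = 2*√(-13) - 82*32 = 2*(I*√13) - 2624 = 2*I*√13 - 2624 = -2624 + 2*I*√13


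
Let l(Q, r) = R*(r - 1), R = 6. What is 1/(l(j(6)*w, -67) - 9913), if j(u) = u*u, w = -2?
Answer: -1/10321 ≈ -9.6890e-5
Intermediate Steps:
j(u) = u²
l(Q, r) = -6 + 6*r (l(Q, r) = 6*(r - 1) = 6*(-1 + r) = -6 + 6*r)
1/(l(j(6)*w, -67) - 9913) = 1/((-6 + 6*(-67)) - 9913) = 1/((-6 - 402) - 9913) = 1/(-408 - 9913) = 1/(-10321) = -1/10321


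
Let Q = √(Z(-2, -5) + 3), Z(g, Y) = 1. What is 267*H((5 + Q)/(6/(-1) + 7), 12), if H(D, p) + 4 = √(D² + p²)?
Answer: -1068 + 267*√193 ≈ 2641.3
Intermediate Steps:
Q = 2 (Q = √(1 + 3) = √4 = 2)
H(D, p) = -4 + √(D² + p²)
267*H((5 + Q)/(6/(-1) + 7), 12) = 267*(-4 + √(((5 + 2)/(6/(-1) + 7))² + 12²)) = 267*(-4 + √((7/(6*(-1) + 7))² + 144)) = 267*(-4 + √((7/(-6 + 7))² + 144)) = 267*(-4 + √((7/1)² + 144)) = 267*(-4 + √((7*1)² + 144)) = 267*(-4 + √(7² + 144)) = 267*(-4 + √(49 + 144)) = 267*(-4 + √193) = -1068 + 267*√193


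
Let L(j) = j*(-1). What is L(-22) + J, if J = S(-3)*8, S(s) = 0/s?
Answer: 22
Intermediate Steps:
S(s) = 0
J = 0 (J = 0*8 = 0)
L(j) = -j
L(-22) + J = -1*(-22) + 0 = 22 + 0 = 22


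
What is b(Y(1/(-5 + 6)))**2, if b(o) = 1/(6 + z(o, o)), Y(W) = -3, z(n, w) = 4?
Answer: 1/100 ≈ 0.010000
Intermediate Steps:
b(o) = 1/10 (b(o) = 1/(6 + 4) = 1/10)
b(Y(1/(-5 + 6)))**2 = (1/10)**2 = 1/100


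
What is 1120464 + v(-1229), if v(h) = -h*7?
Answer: 1129067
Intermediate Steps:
v(h) = -7*h
1120464 + v(-1229) = 1120464 - 7*(-1229) = 1120464 + 8603 = 1129067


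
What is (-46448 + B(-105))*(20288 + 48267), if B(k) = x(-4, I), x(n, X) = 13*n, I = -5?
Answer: -3187807500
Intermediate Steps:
B(k) = -52 (B(k) = 13*(-4) = -52)
(-46448 + B(-105))*(20288 + 48267) = (-46448 - 52)*(20288 + 48267) = -46500*68555 = -3187807500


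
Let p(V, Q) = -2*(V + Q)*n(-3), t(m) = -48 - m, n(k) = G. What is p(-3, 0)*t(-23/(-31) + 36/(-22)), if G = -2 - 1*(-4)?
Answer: -192756/341 ≈ -565.27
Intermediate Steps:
G = 2 (G = -2 + 4 = 2)
n(k) = 2
p(V, Q) = -4*Q - 4*V (p(V, Q) = -2*(V + Q)*2 = -2*(Q + V)*2 = -2*(2*Q + 2*V) = -4*Q - 4*V)
p(-3, 0)*t(-23/(-31) + 36/(-22)) = (-4*0 - 4*(-3))*(-48 - (-23/(-31) + 36/(-22))) = (0 + 12)*(-48 - (-23*(-1/31) + 36*(-1/22))) = 12*(-48 - (23/31 - 18/11)) = 12*(-48 - 1*(-305/341)) = 12*(-48 + 305/341) = 12*(-16063/341) = -192756/341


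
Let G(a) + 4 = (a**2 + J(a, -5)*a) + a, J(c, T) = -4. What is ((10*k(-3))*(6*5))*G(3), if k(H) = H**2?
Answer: -10800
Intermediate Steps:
G(a) = -4 + a**2 - 3*a (G(a) = -4 + ((a**2 - 4*a) + a) = -4 + (a**2 - 3*a) = -4 + a**2 - 3*a)
((10*k(-3))*(6*5))*G(3) = ((10*(-3)**2)*(6*5))*(-4 + 3**2 - 3*3) = ((10*9)*30)*(-4 + 9 - 9) = (90*30)*(-4) = 2700*(-4) = -10800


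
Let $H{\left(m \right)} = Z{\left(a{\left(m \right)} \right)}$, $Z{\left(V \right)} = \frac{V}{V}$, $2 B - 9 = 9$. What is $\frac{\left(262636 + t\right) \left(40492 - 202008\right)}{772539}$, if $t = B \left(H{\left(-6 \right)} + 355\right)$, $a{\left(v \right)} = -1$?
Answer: $- \frac{42937413440}{772539} \approx -55580.0$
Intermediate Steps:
$B = 9$ ($B = \frac{9}{2} + \frac{1}{2} \cdot 9 = \frac{9}{2} + \frac{9}{2} = 9$)
$Z{\left(V \right)} = 1$
$H{\left(m \right)} = 1$
$t = 3204$ ($t = 9 \left(1 + 355\right) = 9 \cdot 356 = 3204$)
$\frac{\left(262636 + t\right) \left(40492 - 202008\right)}{772539} = \frac{\left(262636 + 3204\right) \left(40492 - 202008\right)}{772539} = 265840 \left(-161516\right) \frac{1}{772539} = \left(-42937413440\right) \frac{1}{772539} = - \frac{42937413440}{772539}$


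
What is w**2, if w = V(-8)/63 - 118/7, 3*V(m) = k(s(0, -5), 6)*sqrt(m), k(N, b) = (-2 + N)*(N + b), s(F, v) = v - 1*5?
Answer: 160828/567 - 7552*I*sqrt(2)/441 ≈ 283.65 - 24.218*I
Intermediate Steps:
s(F, v) = -5 + v (s(F, v) = v - 5 = -5 + v)
V(m) = 16*sqrt(m) (V(m) = (((-5 - 5)**2 - 2*(-5 - 5) - 2*6 + (-5 - 5)*6)*sqrt(m))/3 = (((-10)**2 - 2*(-10) - 12 - 10*6)*sqrt(m))/3 = ((100 + 20 - 12 - 60)*sqrt(m))/3 = (48*sqrt(m))/3 = 16*sqrt(m))
w = -118/7 + 32*I*sqrt(2)/63 (w = (16*sqrt(-8))/63 - 118/7 = (16*(2*I*sqrt(2)))*(1/63) - 118*1/7 = (32*I*sqrt(2))*(1/63) - 118/7 = 32*I*sqrt(2)/63 - 118/7 = -118/7 + 32*I*sqrt(2)/63 ≈ -16.857 + 0.71833*I)
w**2 = (-118/7 + 32*I*sqrt(2)/63)**2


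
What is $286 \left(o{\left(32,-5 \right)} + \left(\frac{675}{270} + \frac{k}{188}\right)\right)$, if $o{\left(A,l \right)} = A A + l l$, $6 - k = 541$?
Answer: $\frac{28192021}{94} \approx 2.9992 \cdot 10^{5}$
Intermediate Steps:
$k = -535$ ($k = 6 - 541 = -535$)
$o{\left(A,l \right)} = A^{2} + l^{2}$
$286 \left(o{\left(32,-5 \right)} + \left(\frac{675}{270} + \frac{k}{188}\right)\right) = 286 \left(\left(32^{2} + \left(-5\right)^{2}\right) + \left(\frac{675}{270} - \frac{535}{188}\right)\right) = 286 \left(\left(1024 + 25\right) + \left(675 \cdot \frac{1}{270} - \frac{535}{188}\right)\right) = 286 \left(1049 + \left(\frac{5}{2} - \frac{535}{188}\right)\right) = 286 \left(1049 - \frac{65}{188}\right) = 286 \cdot \frac{197147}{188} = \frac{28192021}{94}$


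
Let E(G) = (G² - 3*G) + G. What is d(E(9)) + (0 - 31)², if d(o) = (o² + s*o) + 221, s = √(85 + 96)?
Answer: 5151 + 63*√181 ≈ 5998.6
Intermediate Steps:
s = √181 ≈ 13.454
E(G) = G² - 2*G
d(o) = 221 + o² + o*√181 (d(o) = (o² + √181*o) + 221 = (o² + o*√181) + 221 = 221 + o² + o*√181)
d(E(9)) + (0 - 31)² = (221 + (9*(-2 + 9))² + (9*(-2 + 9))*√181) + (0 - 31)² = (221 + (9*7)² + (9*7)*√181) + (-31)² = (221 + 63² + 63*√181) + 961 = (221 + 3969 + 63*√181) + 961 = (4190 + 63*√181) + 961 = 5151 + 63*√181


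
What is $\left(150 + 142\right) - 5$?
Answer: $287$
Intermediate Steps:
$\left(150 + 142\right) - 5 = 292 - 5 = 287$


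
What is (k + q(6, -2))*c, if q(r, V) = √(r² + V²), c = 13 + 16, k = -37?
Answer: -1073 + 58*√10 ≈ -889.59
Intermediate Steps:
c = 29
q(r, V) = √(V² + r²)
(k + q(6, -2))*c = (-37 + √((-2)² + 6²))*29 = (-37 + √(4 + 36))*29 = (-37 + √40)*29 = (-37 + 2*√10)*29 = -1073 + 58*√10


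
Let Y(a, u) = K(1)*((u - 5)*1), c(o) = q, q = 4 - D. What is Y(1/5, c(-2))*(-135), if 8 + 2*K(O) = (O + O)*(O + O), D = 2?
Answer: -810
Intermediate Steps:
q = 2 (q = 4 - 1*2 = 4 - 2 = 2)
c(o) = 2
K(O) = -4 + 2*O**2 (K(O) = -4 + ((O + O)*(O + O))/2 = -4 + ((2*O)*(2*O))/2 = -4 + (4*O**2)/2 = -4 + 2*O**2)
Y(a, u) = 10 - 2*u (Y(a, u) = (-4 + 2*1**2)*((u - 5)*1) = (-4 + 2*1)*((-5 + u)*1) = (-4 + 2)*(-5 + u) = -2*(-5 + u) = 10 - 2*u)
Y(1/5, c(-2))*(-135) = (10 - 2*2)*(-135) = (10 - 4)*(-135) = 6*(-135) = -810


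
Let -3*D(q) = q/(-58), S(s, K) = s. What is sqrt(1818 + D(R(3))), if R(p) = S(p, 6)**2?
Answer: sqrt(6115926)/58 ≈ 42.639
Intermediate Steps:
R(p) = p**2
D(q) = q/174 (D(q) = -q/(3*(-58)) = -q*(-1)/(3*58) = -(-1)*q/174 = q/174)
sqrt(1818 + D(R(3))) = sqrt(1818 + (1/174)*3**2) = sqrt(1818 + (1/174)*9) = sqrt(1818 + 3/58) = sqrt(105447/58) = sqrt(6115926)/58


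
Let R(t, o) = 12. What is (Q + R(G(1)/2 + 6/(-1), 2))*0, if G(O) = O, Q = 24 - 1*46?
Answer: 0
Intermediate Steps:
Q = -22 (Q = 24 - 46 = -22)
(Q + R(G(1)/2 + 6/(-1), 2))*0 = (-22 + 12)*0 = -10*0 = 0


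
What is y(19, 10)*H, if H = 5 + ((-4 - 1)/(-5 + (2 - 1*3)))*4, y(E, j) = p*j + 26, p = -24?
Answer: -5350/3 ≈ -1783.3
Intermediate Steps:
y(E, j) = 26 - 24*j (y(E, j) = -24*j + 26 = 26 - 24*j)
H = 25/3 (H = 5 - 5/(-5 + (2 - 3))*4 = 5 - 5/(-5 - 1)*4 = 5 - 5/(-6)*4 = 5 - 5*(-⅙)*4 = 5 + (⅚)*4 = 5 + 10/3 = 25/3 ≈ 8.3333)
y(19, 10)*H = (26 - 24*10)*(25/3) = (26 - 240)*(25/3) = -214*25/3 = -5350/3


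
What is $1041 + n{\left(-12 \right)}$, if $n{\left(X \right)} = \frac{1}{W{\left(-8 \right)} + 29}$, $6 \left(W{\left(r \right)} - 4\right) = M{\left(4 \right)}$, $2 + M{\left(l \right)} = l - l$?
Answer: $\frac{102021}{98} \approx 1041.0$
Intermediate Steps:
$M{\left(l \right)} = -2$ ($M{\left(l \right)} = -2 + \left(l - l\right) = -2 + 0 = -2$)
$W{\left(r \right)} = \frac{11}{3}$ ($W{\left(r \right)} = 4 + \frac{1}{6} \left(-2\right) = 4 - \frac{1}{3} = \frac{11}{3}$)
$n{\left(X \right)} = \frac{3}{98}$ ($n{\left(X \right)} = \frac{1}{\frac{11}{3} + 29} = \frac{1}{\frac{98}{3}} = \frac{3}{98}$)
$1041 + n{\left(-12 \right)} = 1041 + \frac{3}{98} = \frac{102021}{98}$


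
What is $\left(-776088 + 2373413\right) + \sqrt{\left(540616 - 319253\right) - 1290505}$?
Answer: $1597325 + i \sqrt{1069142} \approx 1.5973 \cdot 10^{6} + 1034.0 i$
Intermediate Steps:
$\left(-776088 + 2373413\right) + \sqrt{\left(540616 - 319253\right) - 1290505} = 1597325 + \sqrt{221363 - 1290505} = 1597325 + \sqrt{-1069142} = 1597325 + i \sqrt{1069142}$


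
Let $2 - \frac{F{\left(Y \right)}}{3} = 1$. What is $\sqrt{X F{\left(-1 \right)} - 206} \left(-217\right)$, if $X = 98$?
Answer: $- 434 \sqrt{22} \approx -2035.6$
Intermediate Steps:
$F{\left(Y \right)} = 3$ ($F{\left(Y \right)} = 6 - 3 = 3$)
$\sqrt{X F{\left(-1 \right)} - 206} \left(-217\right) = \sqrt{98 \cdot 3 - 206} \left(-217\right) = \sqrt{294 - 206} \left(-217\right) = \sqrt{88} \left(-217\right) = 2 \sqrt{22} \left(-217\right) = - 434 \sqrt{22}$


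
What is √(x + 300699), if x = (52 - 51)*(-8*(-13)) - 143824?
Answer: √156979 ≈ 396.21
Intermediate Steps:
x = -143720 (x = 1*104 - 143824 = 104 - 143824 = -143720)
√(x + 300699) = √(-143720 + 300699) = √156979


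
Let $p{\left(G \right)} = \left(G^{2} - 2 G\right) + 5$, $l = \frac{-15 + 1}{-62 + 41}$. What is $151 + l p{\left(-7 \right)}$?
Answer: $\frac{589}{3} \approx 196.33$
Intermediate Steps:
$l = \frac{2}{3}$ ($l = - \frac{14}{-21} = \left(-14\right) \left(- \frac{1}{21}\right) = \frac{2}{3} \approx 0.66667$)
$p{\left(G \right)} = 5 + G^{2} - 2 G$
$151 + l p{\left(-7 \right)} = 151 + \frac{2 \left(5 + \left(-7\right)^{2} - -14\right)}{3} = 151 + \frac{2 \left(5 + 49 + 14\right)}{3} = 151 + \frac{2}{3} \cdot 68 = 151 + \frac{136}{3} = \frac{589}{3}$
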